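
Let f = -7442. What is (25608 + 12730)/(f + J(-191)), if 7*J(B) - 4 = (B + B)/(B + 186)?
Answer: -670915/130034 ≈ -5.1595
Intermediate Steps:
J(B) = 4/7 + 2*B/(7*(186 + B)) (J(B) = 4/7 + ((B + B)/(B + 186))/7 = 4/7 + ((2*B)/(186 + B))/7 = 4/7 + (2*B/(186 + B))/7 = 4/7 + 2*B/(7*(186 + B)))
(25608 + 12730)/(f + J(-191)) = (25608 + 12730)/(-7442 + 6*(124 - 191)/(7*(186 - 191))) = 38338/(-7442 + (6/7)*(-67)/(-5)) = 38338/(-7442 + (6/7)*(-1/5)*(-67)) = 38338/(-7442 + 402/35) = 38338/(-260068/35) = 38338*(-35/260068) = -670915/130034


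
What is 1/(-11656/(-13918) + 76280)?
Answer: 6959/530838348 ≈ 1.3109e-5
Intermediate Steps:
1/(-11656/(-13918) + 76280) = 1/(-11656*(-1/13918) + 76280) = 1/(5828/6959 + 76280) = 1/(530838348/6959) = 6959/530838348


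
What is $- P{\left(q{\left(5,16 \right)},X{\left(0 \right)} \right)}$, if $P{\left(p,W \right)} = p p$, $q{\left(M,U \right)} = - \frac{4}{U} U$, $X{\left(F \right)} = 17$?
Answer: $-16$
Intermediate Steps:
$q{\left(M,U \right)} = -4$
$P{\left(p,W \right)} = p^{2}$
$- P{\left(q{\left(5,16 \right)},X{\left(0 \right)} \right)} = - \left(-4\right)^{2} = \left(-1\right) 16 = -16$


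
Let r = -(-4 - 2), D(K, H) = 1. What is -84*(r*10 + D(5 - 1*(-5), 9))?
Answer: -5124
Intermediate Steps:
r = 6 (r = -1*(-6) = 6)
-84*(r*10 + D(5 - 1*(-5), 9)) = -84*(6*10 + 1) = -84*(60 + 1) = -84*61 = -5124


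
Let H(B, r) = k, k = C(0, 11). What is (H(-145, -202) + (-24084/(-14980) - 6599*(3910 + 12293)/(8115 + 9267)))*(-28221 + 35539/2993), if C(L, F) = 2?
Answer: 5631391151384691597/32471850145 ≈ 1.7342e+8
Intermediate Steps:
k = 2
H(B, r) = 2
(H(-145, -202) + (-24084/(-14980) - 6599*(3910 + 12293)/(8115 + 9267)))*(-28221 + 35539/2993) = (2 + (-24084/(-14980) - 6599*(3910 + 12293)/(8115 + 9267)))*(-28221 + 35539/2993) = (2 + (-24084*(-1/14980) - 6599/(17382/16203)))*(-28221 + 35539*(1/2993)) = (2 + (6021/3745 - 6599/(17382*(1/16203))))*(-28221 + 35539/2993) = (2 + (6021/3745 - 6599/5794/5401))*(-84429914/2993) = (2 + (6021/3745 - 6599*5401/5794))*(-84429914/2993) = (2 + (6021/3745 - 35641199/5794))*(-84429914/2993) = (2 - 133441404581/21698530)*(-84429914/2993) = -133398007521/21698530*(-84429914/2993) = 5631391151384691597/32471850145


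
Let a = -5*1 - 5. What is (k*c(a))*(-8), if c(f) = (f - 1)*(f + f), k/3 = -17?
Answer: 89760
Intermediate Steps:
k = -51 (k = 3*(-17) = -51)
a = -10 (a = -5 - 5 = -10)
c(f) = 2*f*(-1 + f) (c(f) = (-1 + f)*(2*f) = 2*f*(-1 + f))
(k*c(a))*(-8) = -102*(-10)*(-1 - 10)*(-8) = -102*(-10)*(-11)*(-8) = -51*220*(-8) = -11220*(-8) = 89760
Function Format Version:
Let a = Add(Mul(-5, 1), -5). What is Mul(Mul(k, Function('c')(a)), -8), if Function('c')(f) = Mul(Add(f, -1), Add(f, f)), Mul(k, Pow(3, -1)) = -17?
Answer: 89760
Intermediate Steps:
k = -51 (k = Mul(3, -17) = -51)
a = -10 (a = Add(-5, -5) = -10)
Function('c')(f) = Mul(2, f, Add(-1, f)) (Function('c')(f) = Mul(Add(-1, f), Mul(2, f)) = Mul(2, f, Add(-1, f)))
Mul(Mul(k, Function('c')(a)), -8) = Mul(Mul(-51, Mul(2, -10, Add(-1, -10))), -8) = Mul(Mul(-51, Mul(2, -10, -11)), -8) = Mul(Mul(-51, 220), -8) = Mul(-11220, -8) = 89760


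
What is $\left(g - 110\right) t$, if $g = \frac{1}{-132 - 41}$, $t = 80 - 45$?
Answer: $- \frac{666085}{173} \approx -3850.2$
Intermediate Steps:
$t = 35$
$g = - \frac{1}{173}$ ($g = \frac{1}{-173} = - \frac{1}{173} \approx -0.0057803$)
$\left(g - 110\right) t = \left(- \frac{1}{173} - 110\right) 35 = \left(- \frac{19031}{173}\right) 35 = - \frac{666085}{173}$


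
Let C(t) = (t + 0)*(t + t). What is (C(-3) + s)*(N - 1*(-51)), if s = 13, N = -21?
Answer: 930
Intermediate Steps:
C(t) = 2*t**2 (C(t) = t*(2*t) = 2*t**2)
(C(-3) + s)*(N - 1*(-51)) = (2*(-3)**2 + 13)*(-21 - 1*(-51)) = (2*9 + 13)*(-21 + 51) = (18 + 13)*30 = 31*30 = 930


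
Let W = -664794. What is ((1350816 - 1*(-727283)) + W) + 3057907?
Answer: 4471212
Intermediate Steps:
((1350816 - 1*(-727283)) + W) + 3057907 = ((1350816 - 1*(-727283)) - 664794) + 3057907 = ((1350816 + 727283) - 664794) + 3057907 = (2078099 - 664794) + 3057907 = 1413305 + 3057907 = 4471212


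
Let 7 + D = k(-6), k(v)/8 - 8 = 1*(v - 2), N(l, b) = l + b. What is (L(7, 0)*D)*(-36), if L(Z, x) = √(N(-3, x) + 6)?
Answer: 252*√3 ≈ 436.48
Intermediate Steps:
N(l, b) = b + l
L(Z, x) = √(3 + x) (L(Z, x) = √((x - 3) + 6) = √((-3 + x) + 6) = √(3 + x))
k(v) = 48 + 8*v (k(v) = 64 + 8*(1*(v - 2)) = 64 + 8*(1*(-2 + v)) = 64 + 8*(-2 + v) = 64 + (-16 + 8*v) = 48 + 8*v)
D = -7 (D = -7 + (48 + 8*(-6)) = -7 + (48 - 48) = -7 + 0 = -7)
(L(7, 0)*D)*(-36) = (√(3 + 0)*(-7))*(-36) = (√3*(-7))*(-36) = -7*√3*(-36) = 252*√3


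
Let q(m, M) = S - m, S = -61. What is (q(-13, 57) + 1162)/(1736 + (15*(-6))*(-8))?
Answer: 557/1228 ≈ 0.45358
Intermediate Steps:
q(m, M) = -61 - m
(q(-13, 57) + 1162)/(1736 + (15*(-6))*(-8)) = ((-61 - 1*(-13)) + 1162)/(1736 + (15*(-6))*(-8)) = ((-61 + 13) + 1162)/(1736 - 90*(-8)) = (-48 + 1162)/(1736 + 720) = 1114/2456 = 1114*(1/2456) = 557/1228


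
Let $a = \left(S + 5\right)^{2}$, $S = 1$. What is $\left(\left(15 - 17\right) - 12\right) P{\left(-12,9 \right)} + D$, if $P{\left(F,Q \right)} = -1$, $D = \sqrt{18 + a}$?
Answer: $14 + 3 \sqrt{6} \approx 21.348$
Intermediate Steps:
$a = 36$ ($a = \left(1 + 5\right)^{2} = 6^{2} = 36$)
$D = 3 \sqrt{6}$ ($D = \sqrt{18 + 36} = \sqrt{54} = 3 \sqrt{6} \approx 7.3485$)
$\left(\left(15 - 17\right) - 12\right) P{\left(-12,9 \right)} + D = \left(\left(15 - 17\right) - 12\right) \left(-1\right) + 3 \sqrt{6} = \left(-2 - 12\right) \left(-1\right) + 3 \sqrt{6} = \left(-14\right) \left(-1\right) + 3 \sqrt{6} = 14 + 3 \sqrt{6}$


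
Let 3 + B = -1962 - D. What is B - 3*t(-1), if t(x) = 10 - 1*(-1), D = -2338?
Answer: 340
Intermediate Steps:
t(x) = 11 (t(x) = 10 + 1 = 11)
B = 373 (B = -3 + (-1962 - 1*(-2338)) = -3 + (-1962 + 2338) = -3 + 376 = 373)
B - 3*t(-1) = 373 - 3*11 = 373 - 33 = 340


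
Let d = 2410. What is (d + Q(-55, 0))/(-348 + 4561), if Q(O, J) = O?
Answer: 2355/4213 ≈ 0.55898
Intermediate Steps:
(d + Q(-55, 0))/(-348 + 4561) = (2410 - 55)/(-348 + 4561) = 2355/4213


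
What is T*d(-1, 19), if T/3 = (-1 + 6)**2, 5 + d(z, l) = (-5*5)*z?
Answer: 1500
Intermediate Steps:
d(z, l) = -5 - 25*z (d(z, l) = -5 + (-5*5)*z = -5 - 25*z)
T = 75 (T = 3*(-1 + 6)**2 = 3*5**2 = 3*25 = 75)
T*d(-1, 19) = 75*(-5 - 25*(-1)) = 75*(-5 + 25) = 75*20 = 1500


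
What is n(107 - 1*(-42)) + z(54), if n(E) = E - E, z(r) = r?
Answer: 54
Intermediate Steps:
n(E) = 0
n(107 - 1*(-42)) + z(54) = 0 + 54 = 54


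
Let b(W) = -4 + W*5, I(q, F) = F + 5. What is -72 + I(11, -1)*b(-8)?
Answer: -248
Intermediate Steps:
I(q, F) = 5 + F
b(W) = -4 + 5*W
-72 + I(11, -1)*b(-8) = -72 + (5 - 1)*(-4 + 5*(-8)) = -72 + 4*(-4 - 40) = -72 + 4*(-44) = -72 - 176 = -248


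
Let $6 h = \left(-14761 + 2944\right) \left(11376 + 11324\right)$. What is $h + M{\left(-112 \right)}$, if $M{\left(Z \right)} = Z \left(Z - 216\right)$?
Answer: $-44670914$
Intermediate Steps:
$M{\left(Z \right)} = Z \left(-216 + Z\right)$
$h = -44707650$ ($h = \frac{\left(-14761 + 2944\right) \left(11376 + 11324\right)}{6} = \frac{\left(-11817\right) 22700}{6} = \frac{1}{6} \left(-268245900\right) = -44707650$)
$h + M{\left(-112 \right)} = -44707650 - 112 \left(-216 - 112\right) = -44707650 - -36736 = -44707650 + 36736 = -44670914$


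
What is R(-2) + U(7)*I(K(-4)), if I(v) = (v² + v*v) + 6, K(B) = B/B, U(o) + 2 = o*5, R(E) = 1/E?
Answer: 527/2 ≈ 263.50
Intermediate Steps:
U(o) = -2 + 5*o (U(o) = -2 + o*5 = -2 + 5*o)
K(B) = 1
I(v) = 6 + 2*v² (I(v) = (v² + v²) + 6 = 2*v² + 6 = 6 + 2*v²)
R(-2) + U(7)*I(K(-4)) = 1/(-2) + (-2 + 5*7)*(6 + 2*1²) = -½ + (-2 + 35)*(6 + 2*1) = -½ + 33*(6 + 2) = -½ + 33*8 = -½ + 264 = 527/2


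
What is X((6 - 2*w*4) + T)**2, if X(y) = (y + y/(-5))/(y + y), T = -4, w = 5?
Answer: 4/25 ≈ 0.16000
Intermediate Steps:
X(y) = 2/5 (X(y) = (y + y*(-1/5))/((2*y)) = (y - y/5)*(1/(2*y)) = (4*y/5)*(1/(2*y)) = 2/5)
X((6 - 2*w*4) + T)**2 = (2/5)**2 = 4/25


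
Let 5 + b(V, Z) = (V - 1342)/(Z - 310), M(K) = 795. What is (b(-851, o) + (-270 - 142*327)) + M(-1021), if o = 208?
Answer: -91785/2 ≈ -45893.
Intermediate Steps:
b(V, Z) = -5 + (-1342 + V)/(-310 + Z) (b(V, Z) = -5 + (V - 1342)/(Z - 310) = -5 + (-1342 + V)/(-310 + Z))
(b(-851, o) + (-270 - 142*327)) + M(-1021) = ((208 - 851 - 5*208)/(-310 + 208) + (-270 - 142*327)) + 795 = ((208 - 851 - 1040)/(-102) + (-270 - 46434)) + 795 = (-1/102*(-1683) - 46704) + 795 = (33/2 - 46704) + 795 = -93375/2 + 795 = -91785/2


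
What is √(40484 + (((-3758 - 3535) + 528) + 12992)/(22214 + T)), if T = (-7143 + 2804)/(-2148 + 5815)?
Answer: 5*√63575355520348411/6265723 ≈ 201.21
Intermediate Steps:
T = -4339/3667 ≈ -1.1833
√(40484 + (((-3758 - 3535) + 528) + 12992)/(22214 + T)) = √(40484 + (((-3758 - 3535) + 528) + 12992)/(22214 - 4339/3667)) = √(40484 + ((-7293 + 528) + 12992)/(81454399/3667)) = √(40484 + (-6765 + 12992)*(3667/81454399)) = √(40484 + 6227*(3667/81454399)) = √(40484 + 1756493/6265723) = √(253663286425/6265723) = 5*√63575355520348411/6265723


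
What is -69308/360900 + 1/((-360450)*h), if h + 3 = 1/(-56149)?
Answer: -4675732474843/24347549721600 ≈ -0.19204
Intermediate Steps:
h = -168448/56149 (h = -3 + 1/(-56149) = -3 - 1/56149 = -168448/56149 ≈ -3.0000)
-69308/360900 + 1/((-360450)*h) = -69308/360900 + 1/((-360450)*(-168448/56149)) = -69308*1/360900 - 1/360450*(-56149/168448) = -17327/90225 + 56149/60717081600 = -4675732474843/24347549721600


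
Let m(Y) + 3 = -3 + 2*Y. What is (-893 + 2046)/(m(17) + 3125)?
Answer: 1153/3153 ≈ 0.36568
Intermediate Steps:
m(Y) = -6 + 2*Y (m(Y) = -3 + (-3 + 2*Y) = -6 + 2*Y)
(-893 + 2046)/(m(17) + 3125) = (-893 + 2046)/((-6 + 2*17) + 3125) = 1153/((-6 + 34) + 3125) = 1153/(28 + 3125) = 1153/3153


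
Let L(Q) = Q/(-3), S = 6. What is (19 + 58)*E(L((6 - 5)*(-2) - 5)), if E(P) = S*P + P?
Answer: 3773/3 ≈ 1257.7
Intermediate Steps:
L(Q) = -Q/3 (L(Q) = Q*(-⅓) = -Q/3)
E(P) = 7*P (E(P) = 6*P + P = 7*P)
(19 + 58)*E(L((6 - 5)*(-2) - 5)) = (19 + 58)*(7*(-((6 - 5)*(-2) - 5)/3)) = 77*(7*(-(1*(-2) - 5)/3)) = 77*(7*(-(-2 - 5)/3)) = 77*(7*(-⅓*(-7))) = 77*(7*(7/3)) = 77*(49/3) = 3773/3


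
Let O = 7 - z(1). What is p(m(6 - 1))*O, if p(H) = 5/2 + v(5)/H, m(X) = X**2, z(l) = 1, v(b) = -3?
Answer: 357/25 ≈ 14.280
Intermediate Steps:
p(H) = 5/2 - 3/H
O = 6 (O = 7 - 1*1 = 7 - 1 = 6)
p(m(6 - 1))*O = (5/2 - 3/(6 - 1)**2)*6 = (5/2 - 3/(5**2))*6 = (5/2 - 3/25)*6 = (119/50)*6 = 357/25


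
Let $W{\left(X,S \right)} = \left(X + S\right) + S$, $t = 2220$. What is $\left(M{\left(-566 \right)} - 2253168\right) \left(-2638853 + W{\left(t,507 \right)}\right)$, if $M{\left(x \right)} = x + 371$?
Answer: $5939006336697$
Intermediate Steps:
$M{\left(x \right)} = 371 + x$
$W{\left(X,S \right)} = X + 2 S$ ($W{\left(X,S \right)} = \left(S + X\right) + S = X + 2 S$)
$\left(M{\left(-566 \right)} - 2253168\right) \left(-2638853 + W{\left(t,507 \right)}\right) = \left(\left(371 - 566\right) - 2253168\right) \left(-2638853 + \left(2220 + 2 \cdot 507\right)\right) = \left(-195 - 2253168\right) \left(-2638853 + \left(2220 + 1014\right)\right) = - 2253363 \left(-2638853 + 3234\right) = \left(-2253363\right) \left(-2635619\right) = 5939006336697$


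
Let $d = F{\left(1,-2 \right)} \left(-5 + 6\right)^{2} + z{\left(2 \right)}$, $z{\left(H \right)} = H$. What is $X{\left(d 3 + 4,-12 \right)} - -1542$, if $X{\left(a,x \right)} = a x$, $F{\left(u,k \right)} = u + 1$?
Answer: $1350$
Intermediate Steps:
$F{\left(u,k \right)} = 1 + u$
$d = 4$ ($d = \left(1 + 1\right) \left(-5 + 6\right)^{2} + 2 = 2 \cdot 1^{2} + 2 = 2 \cdot 1 + 2 = 2 + 2 = 4$)
$X{\left(d 3 + 4,-12 \right)} - -1542 = \left(4 \cdot 3 + 4\right) \left(-12\right) - -1542 = \left(12 + 4\right) \left(-12\right) + 1542 = 16 \left(-12\right) + 1542 = -192 + 1542 = 1350$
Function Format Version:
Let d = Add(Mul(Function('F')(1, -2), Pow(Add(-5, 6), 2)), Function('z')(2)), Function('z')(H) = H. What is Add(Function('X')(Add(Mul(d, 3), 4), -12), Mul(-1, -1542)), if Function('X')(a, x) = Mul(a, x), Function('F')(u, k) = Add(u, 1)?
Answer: 1350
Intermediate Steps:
Function('F')(u, k) = Add(1, u)
d = 4 (d = Add(Mul(Add(1, 1), Pow(Add(-5, 6), 2)), 2) = Add(Mul(2, Pow(1, 2)), 2) = Add(Mul(2, 1), 2) = Add(2, 2) = 4)
Add(Function('X')(Add(Mul(d, 3), 4), -12), Mul(-1, -1542)) = Add(Mul(Add(Mul(4, 3), 4), -12), Mul(-1, -1542)) = Add(Mul(Add(12, 4), -12), 1542) = Add(Mul(16, -12), 1542) = Add(-192, 1542) = 1350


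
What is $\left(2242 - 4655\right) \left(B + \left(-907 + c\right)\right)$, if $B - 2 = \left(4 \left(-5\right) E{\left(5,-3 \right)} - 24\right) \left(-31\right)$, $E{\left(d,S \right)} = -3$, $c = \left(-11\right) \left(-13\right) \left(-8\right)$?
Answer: $7637145$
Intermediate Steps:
$c = -1144$ ($c = 143 \left(-8\right) = -1144$)
$B = -1114$ ($B = 2 + \left(4 \left(-5\right) \left(-3\right) - 24\right) \left(-31\right) = 2 + \left(\left(-20\right) \left(-3\right) - 24\right) \left(-31\right) = 2 + \left(60 - 24\right) \left(-31\right) = 2 + 36 \left(-31\right) = 2 - 1116 = -1114$)
$\left(2242 - 4655\right) \left(B + \left(-907 + c\right)\right) = \left(2242 - 4655\right) \left(-1114 - 2051\right) = - 2413 \left(-1114 - 2051\right) = \left(-2413\right) \left(-3165\right) = 7637145$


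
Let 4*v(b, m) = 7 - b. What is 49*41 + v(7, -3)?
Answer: 2009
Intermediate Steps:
v(b, m) = 7/4 - b/4 (v(b, m) = (7 - b)/4 = 7/4 - b/4)
49*41 + v(7, -3) = 49*41 + (7/4 - ¼*7) = 2009 + (7/4 - 7/4) = 2009 + 0 = 2009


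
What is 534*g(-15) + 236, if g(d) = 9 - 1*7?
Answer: 1304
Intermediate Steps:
g(d) = 2 (g(d) = 9 - 7 = 2)
534*g(-15) + 236 = 534*2 + 236 = 1068 + 236 = 1304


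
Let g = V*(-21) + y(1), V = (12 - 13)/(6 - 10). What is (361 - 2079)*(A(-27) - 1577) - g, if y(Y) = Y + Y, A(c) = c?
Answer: 11022701/4 ≈ 2.7557e+6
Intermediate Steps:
V = ¼ (V = -1/(-4) = -1*(-¼) = ¼ ≈ 0.25000)
y(Y) = 2*Y
g = -13/4 (g = (¼)*(-21) + 2*1 = -21/4 + 2 = -13/4 ≈ -3.2500)
(361 - 2079)*(A(-27) - 1577) - g = (361 - 2079)*(-27 - 1577) - 1*(-13/4) = -1718*(-1604) + 13/4 = 2755672 + 13/4 = 11022701/4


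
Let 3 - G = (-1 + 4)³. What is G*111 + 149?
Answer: -2515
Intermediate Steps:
G = -24 (G = 3 - (-1 + 4)³ = 3 - 1*3³ = 3 - 1*27 = 3 - 27 = -24)
G*111 + 149 = -24*111 + 149 = -2664 + 149 = -2515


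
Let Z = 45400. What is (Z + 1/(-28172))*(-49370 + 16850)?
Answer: -10398341535870/7043 ≈ -1.4764e+9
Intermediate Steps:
(Z + 1/(-28172))*(-49370 + 16850) = (45400 + 1/(-28172))*(-49370 + 16850) = (45400 - 1/28172)*(-32520) = (1279008799/28172)*(-32520) = -10398341535870/7043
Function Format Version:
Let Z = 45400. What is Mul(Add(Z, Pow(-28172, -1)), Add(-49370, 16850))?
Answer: Rational(-10398341535870, 7043) ≈ -1.4764e+9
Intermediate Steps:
Mul(Add(Z, Pow(-28172, -1)), Add(-49370, 16850)) = Mul(Add(45400, Pow(-28172, -1)), Add(-49370, 16850)) = Mul(Add(45400, Rational(-1, 28172)), -32520) = Mul(Rational(1279008799, 28172), -32520) = Rational(-10398341535870, 7043)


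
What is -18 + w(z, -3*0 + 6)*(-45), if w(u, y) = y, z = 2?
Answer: -288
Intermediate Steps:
-18 + w(z, -3*0 + 6)*(-45) = -18 + (-3*0 + 6)*(-45) = -18 + (0 + 6)*(-45) = -18 + 6*(-45) = -18 - 270 = -288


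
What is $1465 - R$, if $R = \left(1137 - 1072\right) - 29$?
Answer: $1429$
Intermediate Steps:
$R = 36$ ($R = 65 - 29 = 36$)
$1465 - R = 1465 - 36 = 1429$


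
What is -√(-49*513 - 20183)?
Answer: -2*I*√11330 ≈ -212.89*I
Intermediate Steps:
-√(-49*513 - 20183) = -√(-25137 - 20183) = -√(-45320) = -2*I*√11330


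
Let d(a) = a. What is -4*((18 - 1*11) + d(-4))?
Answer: -12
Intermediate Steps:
-4*((18 - 1*11) + d(-4)) = -4*((18 - 1*11) - 4) = -4*((18 - 11) - 4) = -4*(7 - 4) = -4*3 = -12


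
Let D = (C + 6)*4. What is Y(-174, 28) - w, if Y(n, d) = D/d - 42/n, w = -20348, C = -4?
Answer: 4130751/203 ≈ 20349.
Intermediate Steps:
D = 8 (D = (-4 + 6)*4 = 2*4 = 8)
Y(n, d) = -42/n + 8/d (Y(n, d) = 8/d - 42/n = -42/n + 8/d)
Y(-174, 28) - w = (-42/(-174) + 8/28) - 1*(-20348) = (-42*(-1/174) + 8*(1/28)) + 20348 = (7/29 + 2/7) + 20348 = 107/203 + 20348 = 4130751/203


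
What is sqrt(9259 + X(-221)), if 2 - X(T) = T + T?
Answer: sqrt(9703) ≈ 98.504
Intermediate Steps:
X(T) = 2 - 2*T (X(T) = 2 - (T + T) = 2 - 2*T)
sqrt(9259 + X(-221)) = sqrt(9259 + (2 - 2*(-221))) = sqrt(9259 + (2 + 442)) = sqrt(9259 + 444) = sqrt(9703)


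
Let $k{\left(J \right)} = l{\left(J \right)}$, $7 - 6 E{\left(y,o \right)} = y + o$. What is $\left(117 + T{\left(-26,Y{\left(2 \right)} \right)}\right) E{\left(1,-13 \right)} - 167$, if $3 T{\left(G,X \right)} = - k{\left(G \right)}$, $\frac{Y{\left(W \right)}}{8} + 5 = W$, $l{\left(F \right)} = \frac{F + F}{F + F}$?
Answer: $\frac{1822}{9} \approx 202.44$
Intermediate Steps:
$E{\left(y,o \right)} = \frac{7}{6} - \frac{o}{6} - \frac{y}{6}$ ($E{\left(y,o \right)} = \frac{7}{6} - \frac{y + o}{6} = \frac{7}{6} - \frac{o + y}{6} = \frac{7}{6} - \left(\frac{o}{6} + \frac{y}{6}\right) = \frac{7}{6} - \frac{o}{6} - \frac{y}{6}$)
$l{\left(F \right)} = 1$ ($l{\left(F \right)} = \frac{2 F}{2 F} = 2 F \frac{1}{2 F} = 1$)
$Y{\left(W \right)} = -40 + 8 W$
$k{\left(J \right)} = 1$
$T{\left(G,X \right)} = - \frac{1}{3}$ ($T{\left(G,X \right)} = \frac{\left(-1\right) 1}{3} = \frac{1}{3} \left(-1\right) = - \frac{1}{3}$)
$\left(117 + T{\left(-26,Y{\left(2 \right)} \right)}\right) E{\left(1,-13 \right)} - 167 = \left(117 - \frac{1}{3}\right) \left(\frac{7}{6} - - \frac{13}{6} - \frac{1}{6}\right) - 167 = \frac{350 \left(\frac{7}{6} + \frac{13}{6} - \frac{1}{6}\right)}{3} - 167 = \frac{350}{3} \cdot \frac{19}{6} - 167 = \frac{3325}{9} - 167 = \frac{1822}{9}$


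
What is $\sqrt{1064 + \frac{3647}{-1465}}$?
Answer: $\frac{7 \sqrt{46494705}}{1465} \approx 32.581$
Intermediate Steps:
$\sqrt{1064 + \frac{3647}{-1465}} = \sqrt{1064 + 3647 \left(- \frac{1}{1465}\right)} = \sqrt{1064 - \frac{3647}{1465}} = \sqrt{\frac{1555113}{1465}} = \frac{7 \sqrt{46494705}}{1465}$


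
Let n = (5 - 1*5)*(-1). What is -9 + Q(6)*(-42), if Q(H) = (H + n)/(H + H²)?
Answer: -15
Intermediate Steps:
n = 0 (n = (5 - 5)*(-1) = 0*(-1) = 0)
Q(H) = H/(H + H²) (Q(H) = (H + 0)/(H + H²) = H/(H + H²))
-9 + Q(6)*(-42) = -9 - 42/(1 + 6) = -9 - 42/7 = -9 + (⅐)*(-42) = -9 - 6 = -15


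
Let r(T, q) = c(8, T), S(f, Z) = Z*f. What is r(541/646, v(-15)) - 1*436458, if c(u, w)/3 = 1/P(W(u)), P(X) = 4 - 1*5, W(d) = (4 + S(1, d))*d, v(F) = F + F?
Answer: -436461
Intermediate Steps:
v(F) = 2*F
W(d) = d*(4 + d) (W(d) = (4 + d*1)*d = (4 + d)*d = d*(4 + d))
P(X) = -1 (P(X) = 4 - 5 = -1)
c(u, w) = -3 (c(u, w) = 3/(-1) = 3*(-1) = -3)
r(T, q) = -3
r(541/646, v(-15)) - 1*436458 = -3 - 1*436458 = -3 - 436458 = -436461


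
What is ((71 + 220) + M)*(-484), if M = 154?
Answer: -215380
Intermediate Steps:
((71 + 220) + M)*(-484) = ((71 + 220) + 154)*(-484) = (291 + 154)*(-484) = 445*(-484) = -215380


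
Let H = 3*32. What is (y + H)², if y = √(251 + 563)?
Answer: (96 + √814)² ≈ 15508.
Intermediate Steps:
H = 96
y = √814 ≈ 28.531
(y + H)² = (√814 + 96)² = (96 + √814)²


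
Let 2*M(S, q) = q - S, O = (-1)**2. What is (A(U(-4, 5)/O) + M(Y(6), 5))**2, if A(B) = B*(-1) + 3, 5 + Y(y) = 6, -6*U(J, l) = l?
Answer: 1225/36 ≈ 34.028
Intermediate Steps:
U(J, l) = -l/6
Y(y) = 1 (Y(y) = -5 + 6 = 1)
O = 1
A(B) = 3 - B (A(B) = -B + 3 = 3 - B)
M(S, q) = q/2 - S/2 (M(S, q) = (q - S)/2 = q/2 - S/2)
(A(U(-4, 5)/O) + M(Y(6), 5))**2 = ((3 - (-1/6*5)/1) + ((1/2)*5 - 1/2*1))**2 = ((3 - (-5)/6) + (5/2 - 1/2))**2 = ((3 - 1*(-5/6)) + 2)**2 = ((3 + 5/6) + 2)**2 = (23/6 + 2)**2 = (35/6)**2 = 1225/36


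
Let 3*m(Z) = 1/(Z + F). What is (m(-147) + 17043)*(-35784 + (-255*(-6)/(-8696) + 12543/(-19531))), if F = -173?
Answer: -16573293666918082303/27174652160 ≈ -6.0988e+8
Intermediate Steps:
m(Z) = 1/(3*(-173 + Z)) (m(Z) = 1/(3*(Z - 173)) = 1/(3*(-173 + Z)))
(m(-147) + 17043)*(-35784 + (-255*(-6)/(-8696) + 12543/(-19531))) = (1/(3*(-173 - 147)) + 17043)*(-35784 + (-255*(-6)/(-8696) + 12543/(-19531))) = ((⅓)/(-320) + 17043)*(-35784 + (1530*(-1/8696) + 12543*(-1/19531))) = ((⅓)*(-1/320) + 17043)*(-35784 + (-765/4348 - 12543/19531)) = (-1/960 + 17043)*(-35784 - 69478179/84920788) = (16361279/960)*(-3038874955971/84920788) = -16573293666918082303/27174652160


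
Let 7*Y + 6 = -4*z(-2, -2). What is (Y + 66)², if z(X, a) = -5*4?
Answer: 287296/49 ≈ 5863.2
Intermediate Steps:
z(X, a) = -20
Y = 74/7 (Y = -6/7 + (-4*(-20))/7 = -6/7 + (⅐)*80 = -6/7 + 80/7 = 74/7 ≈ 10.571)
(Y + 66)² = (74/7 + 66)² = (536/7)² = 287296/49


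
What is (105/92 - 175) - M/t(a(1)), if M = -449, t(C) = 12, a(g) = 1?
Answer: -18829/138 ≈ -136.44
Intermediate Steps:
(105/92 - 175) - M/t(a(1)) = (105/92 - 175) - (-449)/12 = (105*(1/92) - 175) - (-449)/12 = (105/92 - 175) - 1*(-449/12) = -15995/92 + 449/12 = -18829/138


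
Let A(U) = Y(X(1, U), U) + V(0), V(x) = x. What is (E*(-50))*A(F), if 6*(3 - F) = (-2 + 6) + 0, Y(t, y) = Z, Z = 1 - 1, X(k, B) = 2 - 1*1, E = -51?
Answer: 0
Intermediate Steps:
X(k, B) = 1 (X(k, B) = 2 - 1 = 1)
Z = 0
Y(t, y) = 0
F = 7/3 (F = 3 - ((-2 + 6) + 0)/6 = 3 - (4 + 0)/6 = 3 - ⅙*4 = 3 - ⅔ = 7/3 ≈ 2.3333)
A(U) = 0 (A(U) = 0 + 0 = 0)
(E*(-50))*A(F) = -51*(-50)*0 = 2550*0 = 0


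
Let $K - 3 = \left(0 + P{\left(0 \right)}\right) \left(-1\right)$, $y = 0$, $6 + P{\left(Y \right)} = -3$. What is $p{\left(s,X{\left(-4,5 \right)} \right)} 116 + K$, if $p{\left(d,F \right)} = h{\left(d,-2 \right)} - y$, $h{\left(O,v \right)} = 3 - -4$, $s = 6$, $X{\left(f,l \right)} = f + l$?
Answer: $824$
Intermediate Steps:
$P{\left(Y \right)} = -9$ ($P{\left(Y \right)} = -6 - 3 = -9$)
$K = 12$ ($K = 3 + \left(0 - 9\right) \left(-1\right) = 3 - -9 = 3 + 9 = 12$)
$h{\left(O,v \right)} = 7$ ($h{\left(O,v \right)} = 3 + 4 = 7$)
$p{\left(d,F \right)} = 7$ ($p{\left(d,F \right)} = 7 - 0 = 7 + 0 = 7$)
$p{\left(s,X{\left(-4,5 \right)} \right)} 116 + K = 7 \cdot 116 + 12 = 812 + 12 = 824$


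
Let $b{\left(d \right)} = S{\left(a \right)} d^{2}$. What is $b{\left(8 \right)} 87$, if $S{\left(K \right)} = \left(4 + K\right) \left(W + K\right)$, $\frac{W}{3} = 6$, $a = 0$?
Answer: $400896$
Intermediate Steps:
$W = 18$ ($W = 3 \cdot 6 = 18$)
$S{\left(K \right)} = \left(4 + K\right) \left(18 + K\right)$
$b{\left(d \right)} = 72 d^{2}$ ($b{\left(d \right)} = \left(72 + 0^{2} + 22 \cdot 0\right) d^{2} = \left(72 + 0 + 0\right) d^{2} = 72 d^{2}$)
$b{\left(8 \right)} 87 = 72 \cdot 8^{2} \cdot 87 = 72 \cdot 64 \cdot 87 = 4608 \cdot 87 = 400896$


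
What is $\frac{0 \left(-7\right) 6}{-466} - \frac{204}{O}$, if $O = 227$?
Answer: $- \frac{204}{227} \approx -0.89868$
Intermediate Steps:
$\frac{0 \left(-7\right) 6}{-466} - \frac{204}{O} = \frac{0 \left(-7\right) 6}{-466} - \frac{204}{227} = 0 \cdot 6 \left(- \frac{1}{466}\right) - \frac{204}{227} = 0 \left(- \frac{1}{466}\right) - \frac{204}{227} = 0 - \frac{204}{227} = - \frac{204}{227}$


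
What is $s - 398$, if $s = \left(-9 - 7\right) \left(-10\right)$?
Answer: $-238$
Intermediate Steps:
$s = 160$ ($s = \left(-16\right) \left(-10\right) = 160$)
$s - 398 = 160 - 398 = -238$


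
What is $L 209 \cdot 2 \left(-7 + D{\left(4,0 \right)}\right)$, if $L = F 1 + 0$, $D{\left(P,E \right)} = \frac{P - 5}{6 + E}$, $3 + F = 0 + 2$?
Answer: $\frac{8987}{3} \approx 2995.7$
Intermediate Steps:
$F = -1$ ($F = -3 + \left(0 + 2\right) = -3 + 2 = -1$)
$D{\left(P,E \right)} = \frac{-5 + P}{6 + E}$
$L = -1$ ($L = \left(-1\right) 1 + 0 = -1 + 0 = -1$)
$L 209 \cdot 2 \left(-7 + D{\left(4,0 \right)}\right) = \left(-1\right) 209 \cdot 2 \left(-7 + \frac{-5 + 4}{6 + 0}\right) = - 209 \cdot 2 \left(-7 + \frac{1}{6} \left(-1\right)\right) = - 209 \cdot 2 \left(-7 - \frac{1}{6}\right) = - 209 \cdot 2 \left(- \frac{43}{6}\right) = \left(-209\right) \left(- \frac{43}{3}\right) = \frac{8987}{3}$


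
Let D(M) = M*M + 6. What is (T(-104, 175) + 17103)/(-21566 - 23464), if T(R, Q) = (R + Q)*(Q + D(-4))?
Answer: -3109/4503 ≈ -0.69043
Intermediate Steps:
D(M) = 6 + M**2 (D(M) = M**2 + 6 = 6 + M**2)
T(R, Q) = (22 + Q)*(Q + R) (T(R, Q) = (R + Q)*(Q + (6 + (-4)**2)) = (Q + R)*(Q + (6 + 16)) = (Q + R)*(Q + 22) = (Q + R)*(22 + Q) = (22 + Q)*(Q + R))
(T(-104, 175) + 17103)/(-21566 - 23464) = ((175**2 + 22*175 + 22*(-104) + 175*(-104)) + 17103)/(-21566 - 23464) = ((30625 + 3850 - 2288 - 18200) + 17103)/(-45030) = (13987 + 17103)*(-1/45030) = 31090*(-1/45030) = -3109/4503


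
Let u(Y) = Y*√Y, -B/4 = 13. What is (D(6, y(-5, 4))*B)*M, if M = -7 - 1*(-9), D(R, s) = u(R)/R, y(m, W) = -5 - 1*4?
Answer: -104*√6 ≈ -254.75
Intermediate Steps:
B = -52 (B = -4*13 = -52)
y(m, W) = -9 (y(m, W) = -5 - 4 = -9)
u(Y) = Y^(3/2)
D(R, s) = √R (D(R, s) = R^(3/2)/R = √R)
M = 2 (M = -7 + 9 = 2)
(D(6, y(-5, 4))*B)*M = (√6*(-52))*2 = -52*√6*2 = -104*√6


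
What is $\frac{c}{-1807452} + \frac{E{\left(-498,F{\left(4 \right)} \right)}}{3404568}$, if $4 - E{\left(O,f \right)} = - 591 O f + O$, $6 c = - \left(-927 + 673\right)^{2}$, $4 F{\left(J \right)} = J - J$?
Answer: $\frac{4689440719}{769199155092} \approx 0.0060965$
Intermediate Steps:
$F{\left(J \right)} = 0$ ($F{\left(J \right)} = \frac{J - J}{4} = \frac{1}{4} \cdot 0 = 0$)
$c = - \frac{32258}{3}$ ($c = \frac{\left(-1\right) \left(-927 + 673\right)^{2}}{6} = \frac{\left(-1\right) \left(-254\right)^{2}}{6} = \frac{\left(-1\right) 64516}{6} = \frac{1}{6} \left(-64516\right) = - \frac{32258}{3} \approx -10753.0$)
$E{\left(O,f \right)} = 4 - O + 591 O f$ ($E{\left(O,f \right)} = 4 - \left(- 591 O f + O\right) = 4 - \left(O - 591 O f\right) = 4 + \left(- O + 591 O f\right) = 4 - O + 591 O f$)
$\frac{c}{-1807452} + \frac{E{\left(-498,F{\left(4 \right)} \right)}}{3404568} = - \frac{32258}{3 \left(-1807452\right)} + \frac{4 - -498 + 591 \left(-498\right) 0}{3404568} = \left(- \frac{32258}{3}\right) \left(- \frac{1}{1807452}\right) + \left(4 + 498 + 0\right) \frac{1}{3404568} = \frac{16129}{2711178} + 502 \cdot \frac{1}{3404568} = \frac{16129}{2711178} + \frac{251}{1702284} = \frac{4689440719}{769199155092}$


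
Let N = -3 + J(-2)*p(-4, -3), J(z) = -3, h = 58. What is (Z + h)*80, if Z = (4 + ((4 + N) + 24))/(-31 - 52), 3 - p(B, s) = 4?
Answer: 382560/83 ≈ 4609.2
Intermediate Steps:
p(B, s) = -1 (p(B, s) = 3 - 1*4 = 3 - 4 = -1)
N = 0 (N = -3 - 3*(-1) = -3 + 3 = 0)
Z = -32/83 (Z = (4 + ((4 + 0) + 24))/(-31 - 52) = (4 + (4 + 24))/(-83) = (4 + 28)*(-1/83) = 32*(-1/83) = -32/83 ≈ -0.38554)
(Z + h)*80 = (-32/83 + 58)*80 = (4782/83)*80 = 382560/83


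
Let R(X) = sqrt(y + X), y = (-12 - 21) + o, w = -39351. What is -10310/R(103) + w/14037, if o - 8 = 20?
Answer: -13117/4679 - 5155*sqrt(2)/7 ≈ -1044.3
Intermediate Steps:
o = 28 (o = 8 + 20 = 28)
y = -5 (y = (-12 - 21) + 28 = -33 + 28 = -5)
R(X) = sqrt(-5 + X)
-10310/R(103) + w/14037 = -10310/sqrt(-5 + 103) - 39351/14037 = -10310*sqrt(2)/14 - 39351*1/14037 = -10310*sqrt(2)/14 - 13117/4679 = -5155*sqrt(2)/7 - 13117/4679 = -13117/4679 - 5155*sqrt(2)/7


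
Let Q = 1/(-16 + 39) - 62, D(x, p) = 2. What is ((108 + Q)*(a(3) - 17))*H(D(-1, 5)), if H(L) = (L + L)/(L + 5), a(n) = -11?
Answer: -16944/23 ≈ -736.70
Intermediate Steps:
Q = -1425/23 (Q = 1/23 - 62 = -1425/23 ≈ -61.957)
H(L) = 2*L/(5 + L) (H(L) = (2*L)/(5 + L) = 2*L/(5 + L))
((108 + Q)*(a(3) - 17))*H(D(-1, 5)) = ((108 - 1425/23)*(-11 - 17))*(2*2/(5 + 2)) = ((1059/23)*(-28))*(2*2/7) = -59304*2/(23*7) = -29652/23*4/7 = -16944/23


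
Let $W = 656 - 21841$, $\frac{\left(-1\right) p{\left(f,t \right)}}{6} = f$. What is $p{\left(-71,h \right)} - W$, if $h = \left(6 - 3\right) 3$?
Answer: $21611$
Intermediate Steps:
$h = 9$ ($h = 3 \cdot 3 = 9$)
$p{\left(f,t \right)} = - 6 f$
$W = -21185$ ($W = 656 - 21841 = -21185$)
$p{\left(-71,h \right)} - W = \left(-6\right) \left(-71\right) - -21185 = 426 + 21185 = 21611$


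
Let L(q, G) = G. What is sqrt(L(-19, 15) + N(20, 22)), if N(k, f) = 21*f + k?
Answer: sqrt(497) ≈ 22.293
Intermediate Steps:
N(k, f) = k + 21*f
sqrt(L(-19, 15) + N(20, 22)) = sqrt(15 + (20 + 21*22)) = sqrt(15 + (20 + 462)) = sqrt(15 + 482) = sqrt(497)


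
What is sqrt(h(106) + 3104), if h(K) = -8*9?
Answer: 2*sqrt(758) ≈ 55.064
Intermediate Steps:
h(K) = -72
sqrt(h(106) + 3104) = sqrt(-72 + 3104) = sqrt(3032) = 2*sqrt(758)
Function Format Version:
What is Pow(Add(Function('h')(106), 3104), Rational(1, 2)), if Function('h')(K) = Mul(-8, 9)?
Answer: Mul(2, Pow(758, Rational(1, 2))) ≈ 55.064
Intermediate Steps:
Function('h')(K) = -72
Pow(Add(Function('h')(106), 3104), Rational(1, 2)) = Pow(Add(-72, 3104), Rational(1, 2)) = Pow(3032, Rational(1, 2)) = Mul(2, Pow(758, Rational(1, 2)))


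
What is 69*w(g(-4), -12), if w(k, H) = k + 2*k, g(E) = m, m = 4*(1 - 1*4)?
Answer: -2484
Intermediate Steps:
m = -12 (m = 4*(1 - 4) = 4*(-3) = -12)
g(E) = -12
w(k, H) = 3*k
69*w(g(-4), -12) = 69*(3*(-12)) = 69*(-36) = -2484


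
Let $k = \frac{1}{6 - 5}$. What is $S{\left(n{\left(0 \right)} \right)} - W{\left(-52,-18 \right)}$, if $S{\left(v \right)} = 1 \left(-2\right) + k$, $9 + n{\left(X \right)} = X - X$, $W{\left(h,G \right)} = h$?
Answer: $51$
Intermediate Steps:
$n{\left(X \right)} = -9$ ($n{\left(X \right)} = -9 + \left(X - X\right) = -9 + 0 = -9$)
$k = 1$ ($k = 1^{-1} = 1$)
$S{\left(v \right)} = -1$ ($S{\left(v \right)} = 1 \left(-2\right) + 1 = -2 + 1 = -1$)
$S{\left(n{\left(0 \right)} \right)} - W{\left(-52,-18 \right)} = -1 - -52 = -1 + 52 = 51$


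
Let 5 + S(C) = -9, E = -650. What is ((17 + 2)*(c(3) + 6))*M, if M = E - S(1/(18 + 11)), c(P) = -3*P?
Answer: 36252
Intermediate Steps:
S(C) = -14 (S(C) = -5 - 9 = -14)
M = -636 (M = -650 - 1*(-14) = -650 + 14 = -636)
((17 + 2)*(c(3) + 6))*M = ((17 + 2)*(-3*3 + 6))*(-636) = (19*(-9 + 6))*(-636) = (19*(-3))*(-636) = -57*(-636) = 36252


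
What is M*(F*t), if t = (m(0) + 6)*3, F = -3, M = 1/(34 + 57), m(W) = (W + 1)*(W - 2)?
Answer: -36/91 ≈ -0.39560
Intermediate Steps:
m(W) = (1 + W)*(-2 + W)
M = 1/91 ≈ 0.010989
t = 12 (t = ((-2 + 0**2 - 1*0) + 6)*3 = ((-2 + 0 + 0) + 6)*3 = (-2 + 6)*3 = 4*3 = 12)
M*(F*t) = (-3*12)/91 = (1/91)*(-36) = -36/91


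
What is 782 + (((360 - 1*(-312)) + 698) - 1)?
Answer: 2151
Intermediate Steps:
782 + (((360 - 1*(-312)) + 698) - 1) = 782 + (((360 + 312) + 698) - 1) = 782 + ((672 + 698) - 1) = 782 + (1370 - 1) = 782 + 1369 = 2151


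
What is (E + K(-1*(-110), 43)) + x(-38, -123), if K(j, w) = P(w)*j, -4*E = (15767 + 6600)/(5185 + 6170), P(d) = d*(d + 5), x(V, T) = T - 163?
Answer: 10299144313/45420 ≈ 2.2675e+5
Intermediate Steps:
x(V, T) = -163 + T
P(d) = d*(5 + d)
E = -22367/45420 (E = -(15767 + 6600)/(4*(5185 + 6170)) = -22367/(4*11355) = -¼*22367/11355 = -22367/45420 ≈ -0.49245)
K(j, w) = j*w*(5 + w) (K(j, w) = (w*(5 + w))*j = j*w*(5 + w))
(E + K(-1*(-110), 43)) + x(-38, -123) = (-22367/45420 - 1*(-110)*43*(5 + 43)) + (-163 - 123) = (-22367/45420 + 110*43*48) - 286 = (-22367/45420 + 227040) - 286 = 10312134433/45420 - 286 = 10299144313/45420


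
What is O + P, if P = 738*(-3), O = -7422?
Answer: -9636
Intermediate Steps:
P = -2214
O + P = -7422 - 2214 = -9636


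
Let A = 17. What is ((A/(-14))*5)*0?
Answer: 0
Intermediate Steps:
((A/(-14))*5)*0 = ((17/(-14))*5)*0 = ((17*(-1/14))*5)*0 = -17/14*5*0 = -85/14*0 = 0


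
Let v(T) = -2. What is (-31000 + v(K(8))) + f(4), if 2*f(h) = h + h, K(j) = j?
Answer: -30998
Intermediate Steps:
f(h) = h (f(h) = (h + h)/2 = (2*h)/2 = h)
(-31000 + v(K(8))) + f(4) = (-31000 - 2) + 4 = -31002 + 4 = -30998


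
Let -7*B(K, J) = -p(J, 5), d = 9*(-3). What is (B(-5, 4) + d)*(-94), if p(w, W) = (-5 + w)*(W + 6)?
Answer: 18800/7 ≈ 2685.7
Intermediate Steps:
d = -27
p(w, W) = (-5 + w)*(6 + W)
B(K, J) = -55/7 + 11*J/7 (B(K, J) = -(-1)*(-30 - 5*5 + 6*J + 5*J)/7 = -(-1)*(-30 - 25 + 6*J + 5*J)/7 = -(-1)*(-55 + 11*J)/7 = -(55 - 11*J)/7 = -55/7 + 11*J/7)
(B(-5, 4) + d)*(-94) = ((-55/7 + (11/7)*4) - 27)*(-94) = ((-55/7 + 44/7) - 27)*(-94) = (-11/7 - 27)*(-94) = -200/7*(-94) = 18800/7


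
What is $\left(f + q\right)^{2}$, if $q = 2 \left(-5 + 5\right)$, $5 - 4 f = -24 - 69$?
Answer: $\frac{2401}{4} \approx 600.25$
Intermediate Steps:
$f = \frac{49}{2}$ ($f = \frac{5}{4} - \frac{-24 - 69}{4} = \frac{5}{4} - - \frac{93}{4} = \frac{5}{4} + \frac{93}{4} = \frac{49}{2} \approx 24.5$)
$q = 0$ ($q = 2 \cdot 0 = 0$)
$\left(f + q\right)^{2} = \left(\frac{49}{2} + 0\right)^{2} = \left(\frac{49}{2}\right)^{2} = \frac{2401}{4}$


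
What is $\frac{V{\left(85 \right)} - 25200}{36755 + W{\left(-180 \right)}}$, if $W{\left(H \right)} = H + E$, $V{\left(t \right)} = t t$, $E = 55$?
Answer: $- \frac{3595}{7326} \approx -0.49072$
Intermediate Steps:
$V{\left(t \right)} = t^{2}$
$W{\left(H \right)} = 55 + H$ ($W{\left(H \right)} = H + 55 = 55 + H$)
$\frac{V{\left(85 \right)} - 25200}{36755 + W{\left(-180 \right)}} = \frac{85^{2} - 25200}{36755 + \left(55 - 180\right)} = \frac{7225 - 25200}{36755 - 125} = - \frac{17975}{36630} = \left(-17975\right) \frac{1}{36630} = - \frac{3595}{7326}$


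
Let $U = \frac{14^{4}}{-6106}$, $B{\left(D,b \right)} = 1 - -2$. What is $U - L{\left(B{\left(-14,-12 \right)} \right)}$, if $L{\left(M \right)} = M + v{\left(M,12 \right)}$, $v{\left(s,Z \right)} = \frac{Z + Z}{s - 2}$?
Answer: $- \frac{101639}{3053} \approx -33.292$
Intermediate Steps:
$B{\left(D,b \right)} = 3$ ($B{\left(D,b \right)} = 1 + 2 = 3$)
$v{\left(s,Z \right)} = \frac{2 Z}{-2 + s}$
$U = - \frac{19208}{3053}$ ($U = 38416 \left(- \frac{1}{6106}\right) = - \frac{19208}{3053} \approx -6.2915$)
$L{\left(M \right)} = M + \frac{24}{-2 + M}$ ($L{\left(M \right)} = M + 2 \cdot 12 \frac{1}{-2 + M} = M + \frac{24}{-2 + M}$)
$U - L{\left(B{\left(-14,-12 \right)} \right)} = - \frac{19208}{3053} - \frac{24 + 3 \left(-2 + 3\right)}{-2 + 3} = - \frac{19208}{3053} - \frac{24 + 3 \cdot 1}{1} = - \frac{19208}{3053} - 1 \left(24 + 3\right) = - \frac{19208}{3053} - 1 \cdot 27 = - \frac{19208}{3053} - 27 = - \frac{101639}{3053}$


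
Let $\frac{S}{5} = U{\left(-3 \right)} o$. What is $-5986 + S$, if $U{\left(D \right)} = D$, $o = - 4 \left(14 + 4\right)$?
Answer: $-4906$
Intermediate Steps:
$o = -72$ ($o = \left(-4\right) 18 = -72$)
$S = 1080$ ($S = 5 \left(\left(-3\right) \left(-72\right)\right) = 5 \cdot 216 = 1080$)
$-5986 + S = -5986 + 1080 = -4906$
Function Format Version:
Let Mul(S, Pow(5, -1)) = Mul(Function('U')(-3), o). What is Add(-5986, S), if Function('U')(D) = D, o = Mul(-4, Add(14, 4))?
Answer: -4906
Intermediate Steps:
o = -72 (o = Mul(-4, 18) = -72)
S = 1080 (S = Mul(5, Mul(-3, -72)) = Mul(5, 216) = 1080)
Add(-5986, S) = Add(-5986, 1080) = -4906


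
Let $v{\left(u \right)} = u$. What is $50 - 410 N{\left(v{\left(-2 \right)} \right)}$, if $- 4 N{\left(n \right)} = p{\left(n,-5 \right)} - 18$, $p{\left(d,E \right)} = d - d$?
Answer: $-1795$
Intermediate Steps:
$p{\left(d,E \right)} = 0$
$N{\left(n \right)} = \frac{9}{2}$ ($N{\left(n \right)} = - \frac{0 - 18}{4} = \left(- \frac{1}{4}\right) \left(-18\right) = \frac{9}{2}$)
$50 - 410 N{\left(v{\left(-2 \right)} \right)} = 50 - 1845 = -1795$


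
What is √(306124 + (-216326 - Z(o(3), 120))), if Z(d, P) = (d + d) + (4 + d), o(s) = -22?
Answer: 2*√22465 ≈ 299.77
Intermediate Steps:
Z(d, P) = 4 + 3*d (Z(d, P) = 2*d + (4 + d) = 4 + 3*d)
√(306124 + (-216326 - Z(o(3), 120))) = √(306124 + (-216326 - (4 + 3*(-22)))) = √(306124 + (-216326 - (4 - 66))) = √(306124 + (-216326 - 1*(-62))) = √(306124 + (-216326 + 62)) = √(306124 - 216264) = √89860 = 2*√22465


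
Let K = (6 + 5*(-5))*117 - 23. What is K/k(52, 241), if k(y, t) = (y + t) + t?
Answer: -1123/267 ≈ -4.2060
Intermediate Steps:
k(y, t) = y + 2*t (k(y, t) = (t + y) + t = y + 2*t)
K = -2246 (K = (6 - 25)*117 - 23 = -19*117 - 23 = -2223 - 23 = -2246)
K/k(52, 241) = -2246/(52 + 2*241) = -2246/(52 + 482) = -2246/534 = -2246*1/534 = -1123/267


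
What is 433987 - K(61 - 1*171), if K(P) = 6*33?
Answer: 433789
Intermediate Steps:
K(P) = 198
433987 - K(61 - 1*171) = 433987 - 1*198 = 433987 - 198 = 433789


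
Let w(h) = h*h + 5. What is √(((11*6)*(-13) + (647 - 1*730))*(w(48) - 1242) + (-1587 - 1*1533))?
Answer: I*√1007167 ≈ 1003.6*I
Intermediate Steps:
w(h) = 5 + h² (w(h) = h² + 5 = 5 + h²)
√(((11*6)*(-13) + (647 - 1*730))*(w(48) - 1242) + (-1587 - 1*1533)) = √(((11*6)*(-13) + (647 - 1*730))*((5 + 48²) - 1242) + (-1587 - 1*1533)) = √((66*(-13) + (647 - 730))*((5 + 2304) - 1242) + (-1587 - 1533)) = √((-858 - 83)*(2309 - 1242) - 3120) = √(-941*1067 - 3120) = √(-1004047 - 3120) = √(-1007167) = I*√1007167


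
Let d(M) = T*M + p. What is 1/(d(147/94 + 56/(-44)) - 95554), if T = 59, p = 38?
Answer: -1034/98745785 ≈ -1.0471e-5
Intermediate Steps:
d(M) = 38 + 59*M (d(M) = 59*M + 38 = 38 + 59*M)
1/(d(147/94 + 56/(-44)) - 95554) = 1/((38 + 59*(147/94 + 56/(-44))) - 95554) = 1/((38 + 59*(147*(1/94) + 56*(-1/44))) - 95554) = 1/((38 + 59*(147/94 - 14/11)) - 95554) = 1/((38 + 59*(301/1034)) - 95554) = 1/((38 + 17759/1034) - 95554) = 1/(57051/1034 - 95554) = 1/(-98745785/1034) = -1034/98745785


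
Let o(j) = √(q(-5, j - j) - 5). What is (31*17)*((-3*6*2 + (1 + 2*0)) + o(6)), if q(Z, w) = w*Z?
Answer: -18445 + 527*I*√5 ≈ -18445.0 + 1178.4*I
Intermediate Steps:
q(Z, w) = Z*w
o(j) = I*√5 (o(j) = √(-5*(j - j) - 5) = √(-5*0 - 5) = √(0 - 5) = √(-5) = I*√5)
(31*17)*((-3*6*2 + (1 + 2*0)) + o(6)) = (31*17)*((-3*6*2 + (1 + 2*0)) + I*√5) = 527*((-18*2 + (1 + 0)) + I*√5) = 527*((-36 + 1) + I*√5) = 527*(-35 + I*√5) = -18445 + 527*I*√5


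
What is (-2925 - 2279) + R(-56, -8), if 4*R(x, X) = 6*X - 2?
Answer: -10433/2 ≈ -5216.5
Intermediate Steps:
R(x, X) = -½ + 3*X/2 (R(x, X) = (6*X - 2)/4 = (-2 + 6*X)/4 = -½ + 3*X/2)
(-2925 - 2279) + R(-56, -8) = (-2925 - 2279) + (-½ + (3/2)*(-8)) = -5204 + (-½ - 12) = -5204 - 25/2 = -10433/2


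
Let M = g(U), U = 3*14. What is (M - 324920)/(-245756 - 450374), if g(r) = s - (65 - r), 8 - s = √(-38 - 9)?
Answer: 64987/139226 + I*√47/696130 ≈ 0.46677 + 9.8482e-6*I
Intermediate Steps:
s = 8 - I*√47 (s = 8 - √(-38 - 9) = 8 - √(-47) = 8 - I*√47 ≈ 8.0 - 6.8557*I)
U = 42
g(r) = -57 + r - I*√47 (g(r) = (8 - I*√47) - (65 - r) = (8 - I*√47) + (-65 + r) = -57 + r - I*√47)
M = -15 - I*√47 (M = -57 + 42 - I*√47 = -15 - I*√47 ≈ -15.0 - 6.8557*I)
(M - 324920)/(-245756 - 450374) = ((-15 - I*√47) - 324920)/(-245756 - 450374) = (-324935 - I*√47)/(-696130) = (-324935 - I*√47)*(-1/696130) = 64987/139226 + I*√47/696130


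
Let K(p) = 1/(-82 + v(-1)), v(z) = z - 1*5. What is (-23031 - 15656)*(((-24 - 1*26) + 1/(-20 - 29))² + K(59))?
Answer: -1859258135579/19208 ≈ -9.6796e+7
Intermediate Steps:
v(z) = -5 + z (v(z) = z - 5 = -5 + z)
K(p) = -1/88 (K(p) = 1/(-82 + (-5 - 1)) = 1/(-82 - 6) = 1/(-88) = -1/88)
(-23031 - 15656)*(((-24 - 1*26) + 1/(-20 - 29))² + K(59)) = (-23031 - 15656)*(((-24 - 1*26) + 1/(-20 - 29))² - 1/88) = -38687*(((-24 - 26) + 1/(-49))² - 1/88) = -38687*((-50 - 1/49)² - 1/88) = -38687*((-2451/49)² - 1/88) = -38687*(6007401/2401 - 1/88) = -38687*528648887/211288 = -1859258135579/19208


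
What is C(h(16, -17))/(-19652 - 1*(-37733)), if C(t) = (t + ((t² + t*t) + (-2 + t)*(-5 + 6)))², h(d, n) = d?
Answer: 293764/18081 ≈ 16.247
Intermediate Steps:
C(t) = (-2 + 2*t + 2*t²)² (C(t) = (t + ((t² + t²) + (-2 + t)*1))² = (t + (2*t² + (-2 + t)))² = (t + (-2 + t + 2*t²))² = (-2 + 2*t + 2*t²)²)
C(h(16, -17))/(-19652 - 1*(-37733)) = (4*(-1 + 16 + 16²)²)/(-19652 - 1*(-37733)) = (4*(-1 + 16 + 256)²)/(-19652 + 37733) = (4*271²)/18081 = (4*73441)*(1/18081) = 293764*(1/18081) = 293764/18081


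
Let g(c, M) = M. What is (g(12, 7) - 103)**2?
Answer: 9216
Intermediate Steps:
(g(12, 7) - 103)**2 = (7 - 103)**2 = (-96)**2 = 9216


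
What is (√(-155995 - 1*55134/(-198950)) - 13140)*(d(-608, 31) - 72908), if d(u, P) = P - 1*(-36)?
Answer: 957130740 - 3167*I*√61744431155782/865 ≈ 9.5713e+8 - 2.8769e+7*I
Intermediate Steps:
d(u, P) = 36 + P (d(u, P) = P + 36 = 36 + P)
(√(-155995 - 1*55134/(-198950)) - 13140)*(d(-608, 31) - 72908) = (√(-155995 - 1*55134/(-198950)) - 13140)*((36 + 31) - 72908) = (√(-155995 - 55134*(-1/198950)) - 13140)*(67 - 72908) = (√(-155995 + 27567/99475) - 13140)*(-72841) = (√(-15517575058/99475) - 13140)*(-72841) = (I*√61744431155782/19895 - 13140)*(-72841) = (-13140 + I*√61744431155782/19895)*(-72841) = 957130740 - 3167*I*√61744431155782/865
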